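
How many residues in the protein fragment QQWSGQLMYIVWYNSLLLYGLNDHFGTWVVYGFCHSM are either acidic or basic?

3

Acidic: D, E. Basic: H, K, R.
Acidic residues here: D23 (1).
Basic residues here: H24, H35 (2).
The two groups share no amino acid, so total = 1 + 2 = 3.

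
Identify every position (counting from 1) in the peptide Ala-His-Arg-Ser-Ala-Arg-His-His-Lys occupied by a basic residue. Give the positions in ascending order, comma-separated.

2, 3, 6, 7, 8, 9

K, R, and H are the three residues with basic side chains (ε-amine, guanidinium, and imidazole respectively).
Matching residues: His2, Arg3, Arg6, His7, His8, Lys9.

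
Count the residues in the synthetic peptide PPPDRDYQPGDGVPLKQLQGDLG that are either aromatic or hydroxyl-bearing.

1

Aromatic: F, W, Y. Hydroxyl-bearing: S, T, Y.
Aromatic residues here: Y7 (1).
Hydroxyl-bearing residues here: Y7 (1).
Y is in both groups, so the 1 Y residue must not be double-counted.
Total = 1 + 1 − 1 = 1.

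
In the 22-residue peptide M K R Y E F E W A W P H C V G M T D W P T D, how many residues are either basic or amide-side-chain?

Basic: H, K, R. Amide-side-chain: N, Q.
Basic residues here: K2, R3, H12 (3).
Amide-side-chain residues here: none (0).
The two groups share no amino acid, so total = 3 + 0 = 3.

3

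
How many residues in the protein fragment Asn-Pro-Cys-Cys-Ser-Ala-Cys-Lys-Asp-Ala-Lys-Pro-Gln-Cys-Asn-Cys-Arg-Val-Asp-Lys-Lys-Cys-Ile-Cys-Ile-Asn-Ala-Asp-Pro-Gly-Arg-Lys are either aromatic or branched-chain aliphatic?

3

Aromatic: F, W, Y. Branched-chain aliphatic: I, L, V.
Aromatic residues here: none (0).
Branched-chain aliphatic residues here: Val18, Ile23, Ile25 (3).
The two groups share no amino acid, so total = 0 + 3 = 3.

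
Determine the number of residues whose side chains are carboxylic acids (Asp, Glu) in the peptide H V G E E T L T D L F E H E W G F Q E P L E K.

7

Matching residues: E4, E5, D9, E12, E14, E19, E22.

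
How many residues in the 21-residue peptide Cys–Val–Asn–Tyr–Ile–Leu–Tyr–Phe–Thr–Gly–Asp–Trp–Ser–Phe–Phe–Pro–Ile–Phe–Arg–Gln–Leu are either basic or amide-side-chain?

3

Basic: H, K, R. Amide-side-chain: N, Q.
Basic residues here: Arg19 (1).
Amide-side-chain residues here: Asn3, Gln20 (2).
The two groups share no amino acid, so total = 1 + 2 = 3.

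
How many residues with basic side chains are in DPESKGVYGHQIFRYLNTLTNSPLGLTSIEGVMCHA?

4

The basic amino acids are Lys (K), Arg (R), and His (H).
Matching residues: K5, H10, R14, H35.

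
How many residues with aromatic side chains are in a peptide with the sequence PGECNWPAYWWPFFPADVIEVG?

6

F, W, and Y each carry an aromatic ring on the side chain.
Matching residues: W6, Y9, W10, W11, F13, F14.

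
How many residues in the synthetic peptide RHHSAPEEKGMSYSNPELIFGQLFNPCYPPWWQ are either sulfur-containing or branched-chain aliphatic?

5

Sulfur-containing: C, M. Branched-chain aliphatic: I, L, V.
Sulfur-containing residues here: M11, C27 (2).
Branched-chain aliphatic residues here: L18, I19, L23 (3).
The two groups share no amino acid, so total = 2 + 3 = 5.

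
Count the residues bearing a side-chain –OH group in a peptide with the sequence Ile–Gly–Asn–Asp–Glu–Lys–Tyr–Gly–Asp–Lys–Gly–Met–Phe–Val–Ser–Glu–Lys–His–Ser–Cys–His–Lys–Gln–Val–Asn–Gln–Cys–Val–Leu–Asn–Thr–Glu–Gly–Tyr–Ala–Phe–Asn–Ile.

Serine (S), threonine (T), and tyrosine (Y) each carry a hydroxyl group on the side chain.
Matching residues: Tyr7, Ser15, Ser19, Thr31, Tyr34.

5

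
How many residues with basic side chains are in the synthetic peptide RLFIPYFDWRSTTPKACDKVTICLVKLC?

K, R, and H are the three residues with basic side chains (ε-amine, guanidinium, and imidazole respectively).
Matching residues: R1, R10, K15, K19, K26.

5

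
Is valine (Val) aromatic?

The aromatic amino acids are Phe (F, benzyl), Trp (W, indole), and Tyr (Y, phenol).
Valine is not in this group.

No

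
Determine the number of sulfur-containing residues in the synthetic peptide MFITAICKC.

Cysteine (C, thiol) and methionine (M, thioether) are the two sulfur-containing amino acids.
Matching residues: M1, C7, C9.

3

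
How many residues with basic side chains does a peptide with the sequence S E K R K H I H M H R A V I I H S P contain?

The basic amino acids are Lys (K), Arg (R), and His (H).
Matching residues: K3, R4, K5, H6, H8, H10, R11, H16.

8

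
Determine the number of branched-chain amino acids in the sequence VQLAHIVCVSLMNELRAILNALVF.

11

Valine (V), leucine (L), and isoleucine (I) are the branched-chain amino acids.
Matching residues: V1, L3, I6, V7, V9, L11, L15, I18, L19, L22, V23.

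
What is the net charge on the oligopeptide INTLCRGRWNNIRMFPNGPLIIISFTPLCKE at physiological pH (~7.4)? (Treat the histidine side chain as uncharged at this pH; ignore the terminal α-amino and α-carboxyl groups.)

+3

Near pH 7.4, K and R contribute +1 each, D and E contribute −1 each, and every other side chain (His included, as stated) is uncharged.
Positive (K, R): R6, R8, R13, K30 → +4.
Negative (D, E): E31 → −1.
Net charge = (+4) + (−1) = +3.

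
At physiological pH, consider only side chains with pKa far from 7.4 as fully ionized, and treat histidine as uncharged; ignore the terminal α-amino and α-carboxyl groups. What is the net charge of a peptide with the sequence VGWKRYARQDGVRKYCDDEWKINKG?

The side chains ionized at physiological pH are Lys/Arg (+1) and Asp/Glu (−1); with His treated as neutral, nothing else contributes.
Positive (K, R): K4, R5, R8, R13, K14, K21, K24 → +7.
Negative (D, E): D10, D17, D18, E19 → −4.
Net charge = (+7) + (−4) = +3.

+3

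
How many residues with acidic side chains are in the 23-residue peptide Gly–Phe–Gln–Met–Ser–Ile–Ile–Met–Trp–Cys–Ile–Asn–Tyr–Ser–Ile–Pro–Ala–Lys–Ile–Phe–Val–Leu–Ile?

Only D (aspartate) and E (glutamate) carry a side-chain carboxylic acid.
None of the 23 residues belong to this group.

0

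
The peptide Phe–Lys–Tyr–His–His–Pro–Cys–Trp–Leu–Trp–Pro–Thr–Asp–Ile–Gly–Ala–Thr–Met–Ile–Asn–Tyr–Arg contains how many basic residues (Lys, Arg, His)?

4

Matching residues: Lys2, His4, His5, Arg22.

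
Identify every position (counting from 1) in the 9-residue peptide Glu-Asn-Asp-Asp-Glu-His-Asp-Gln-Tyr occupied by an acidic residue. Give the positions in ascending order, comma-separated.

1, 3, 4, 5, 7

Matching residues: Glu1, Asp3, Asp4, Glu5, Asp7.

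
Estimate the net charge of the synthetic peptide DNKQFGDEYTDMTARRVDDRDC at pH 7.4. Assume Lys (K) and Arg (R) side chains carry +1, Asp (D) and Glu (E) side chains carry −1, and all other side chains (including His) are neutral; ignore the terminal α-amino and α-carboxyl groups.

Positive (K, R): K3, R15, R16, R20 → +4.
Negative (D, E): D1, D7, E8, D11, D18, D19, D21 → −7.
Net charge = (+4) + (−7) = −3.

-3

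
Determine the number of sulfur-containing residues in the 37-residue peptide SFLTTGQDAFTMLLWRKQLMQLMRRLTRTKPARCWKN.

4

The sulfur-bearing residues are cysteine (–SH) and methionine (–S–CH₃).
Matching residues: M12, M20, M23, C34.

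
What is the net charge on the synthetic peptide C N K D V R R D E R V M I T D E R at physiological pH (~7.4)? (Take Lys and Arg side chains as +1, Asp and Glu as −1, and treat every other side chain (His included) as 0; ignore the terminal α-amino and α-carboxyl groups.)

0

Positive (K, R): K3, R6, R7, R10, R17 → +5.
Negative (D, E): D4, D8, E9, D15, E16 → −5.
Net charge = (+5) + (−5) = 0.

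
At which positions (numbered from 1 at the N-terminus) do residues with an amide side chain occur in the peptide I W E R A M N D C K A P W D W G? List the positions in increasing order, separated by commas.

7

The amide-side-chain residues are Asn (N) and Gln (Q).
Matching residues: N7.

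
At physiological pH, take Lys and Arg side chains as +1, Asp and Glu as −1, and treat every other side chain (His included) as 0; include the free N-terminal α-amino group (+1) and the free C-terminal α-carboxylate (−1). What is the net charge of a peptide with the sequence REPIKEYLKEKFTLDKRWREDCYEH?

0

Positive (K, R): R1, K5, K9, K11, K16, R17, R19 → +7.
Negative (D, E): E2, E6, E10, D15, E20, D21, E24 → −7.
The N-terminus (+1) and C-terminus (−1) cancel.
Net charge = (+7) + (−7) = 0.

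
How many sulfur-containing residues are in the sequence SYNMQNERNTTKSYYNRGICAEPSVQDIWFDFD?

Only Cys (C) and Met (M) have a sulfur atom in the side chain.
Matching residues: M4, C20.

2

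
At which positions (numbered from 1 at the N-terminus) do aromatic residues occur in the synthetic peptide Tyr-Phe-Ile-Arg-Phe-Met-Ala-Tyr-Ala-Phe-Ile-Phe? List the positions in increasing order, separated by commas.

Phenylalanine (F), tryptophan (W), and tyrosine (Y) have aromatic ring side chains.
Matching residues: Tyr1, Phe2, Phe5, Tyr8, Phe10, Phe12.

1, 2, 5, 8, 10, 12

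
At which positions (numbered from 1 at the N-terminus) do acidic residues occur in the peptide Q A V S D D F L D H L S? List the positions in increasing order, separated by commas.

Aspartate (D) and glutamate (E) have carboxylic-acid side chains and are the acidic amino acids.
Matching residues: D5, D6, D9.

5, 6, 9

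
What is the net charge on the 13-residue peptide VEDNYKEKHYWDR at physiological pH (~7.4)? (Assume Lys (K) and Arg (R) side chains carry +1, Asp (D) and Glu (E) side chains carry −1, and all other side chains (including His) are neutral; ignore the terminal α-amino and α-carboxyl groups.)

-1

Positive (K, R): K6, K8, R13 → +3.
Negative (D, E): E2, D3, E7, D12 → −4.
Net charge = (+3) + (−4) = −1.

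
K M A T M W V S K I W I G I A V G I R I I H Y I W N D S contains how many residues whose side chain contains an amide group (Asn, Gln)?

1

Matching residues: N26.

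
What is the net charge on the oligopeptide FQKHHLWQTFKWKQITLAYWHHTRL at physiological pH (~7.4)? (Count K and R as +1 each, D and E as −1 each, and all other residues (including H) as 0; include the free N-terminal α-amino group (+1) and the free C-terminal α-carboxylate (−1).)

+4

Positive (K, R): K3, K11, K13, R24 → +4.
Negative (D, E): none → −0.
The N-terminus (+1) and C-terminus (−1) cancel.
Net charge = (+4) + (−0) = +4.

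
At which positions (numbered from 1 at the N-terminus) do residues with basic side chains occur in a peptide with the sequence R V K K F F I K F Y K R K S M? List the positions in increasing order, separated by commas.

Lysine (K), arginine (R), and histidine (H) have basic, nitrogen-containing side chains.
Matching residues: R1, K3, K4, K8, K11, R12, K13.

1, 3, 4, 8, 11, 12, 13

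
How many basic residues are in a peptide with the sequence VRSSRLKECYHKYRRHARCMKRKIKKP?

K, R, and H are the three residues with basic side chains (ε-amine, guanidinium, and imidazole respectively).
Matching residues: R2, R5, K7, H11, K12, R14, R15, H16, R18, K21, R22, K23, K25, K26.

14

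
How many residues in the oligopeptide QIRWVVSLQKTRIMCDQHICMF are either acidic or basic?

5

Acidic: D, E. Basic: H, K, R.
Acidic residues here: D16 (1).
Basic residues here: R3, K10, R12, H18 (4).
The two groups share no amino acid, so total = 1 + 4 = 5.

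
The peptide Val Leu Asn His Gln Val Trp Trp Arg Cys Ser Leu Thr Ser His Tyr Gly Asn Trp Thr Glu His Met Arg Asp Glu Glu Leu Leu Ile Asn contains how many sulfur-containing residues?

The sulfur-bearing residues are cysteine (–SH) and methionine (–S–CH₃).
Matching residues: Cys10, Met23.

2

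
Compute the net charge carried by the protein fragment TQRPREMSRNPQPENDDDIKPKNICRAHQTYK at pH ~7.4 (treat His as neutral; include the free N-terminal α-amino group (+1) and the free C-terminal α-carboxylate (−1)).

Near pH 7.4, K and R contribute +1 each, D and E contribute −1 each, and every other side chain (His included, as stated) is uncharged.
Positive (K, R): R3, R5, R9, K20, K22, R26, K32 → +7.
Negative (D, E): E6, E14, D16, D17, D18 → −5.
The N-terminus (+1) and C-terminus (−1) cancel.
Net charge = (+7) + (−5) = +2.

+2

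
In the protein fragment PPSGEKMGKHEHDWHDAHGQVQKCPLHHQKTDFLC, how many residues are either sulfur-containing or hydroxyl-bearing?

Sulfur-containing: C, M. Hydroxyl-bearing: S, T, Y.
Sulfur-containing residues here: M7, C24, C35 (3).
Hydroxyl-bearing residues here: S3, T31 (2).
The two groups share no amino acid, so total = 3 + 2 = 5.

5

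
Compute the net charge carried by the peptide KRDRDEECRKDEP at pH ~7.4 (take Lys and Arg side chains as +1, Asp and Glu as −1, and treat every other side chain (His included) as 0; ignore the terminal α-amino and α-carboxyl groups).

-1

Positive (K, R): K1, R2, R4, R9, K10 → +5.
Negative (D, E): D3, D5, E6, E7, D11, E12 → −6.
Net charge = (+5) + (−6) = −1.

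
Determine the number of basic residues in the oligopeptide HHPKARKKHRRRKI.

Lysine (K), arginine (R), and histidine (H) have basic, nitrogen-containing side chains.
Matching residues: H1, H2, K4, R6, K7, K8, H9, R10, R11, R12, K13.

11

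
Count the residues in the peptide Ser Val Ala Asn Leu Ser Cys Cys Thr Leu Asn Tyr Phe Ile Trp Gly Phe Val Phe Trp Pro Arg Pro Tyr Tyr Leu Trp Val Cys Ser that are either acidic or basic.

Acidic: D, E. Basic: H, K, R.
Acidic residues here: none (0).
Basic residues here: Arg22 (1).
The two groups share no amino acid, so total = 0 + 1 = 1.

1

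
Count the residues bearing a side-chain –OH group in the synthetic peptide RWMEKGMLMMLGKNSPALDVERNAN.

1

S, T, and Y are the three residues with a side-chain hydroxyl.
Matching residues: S15.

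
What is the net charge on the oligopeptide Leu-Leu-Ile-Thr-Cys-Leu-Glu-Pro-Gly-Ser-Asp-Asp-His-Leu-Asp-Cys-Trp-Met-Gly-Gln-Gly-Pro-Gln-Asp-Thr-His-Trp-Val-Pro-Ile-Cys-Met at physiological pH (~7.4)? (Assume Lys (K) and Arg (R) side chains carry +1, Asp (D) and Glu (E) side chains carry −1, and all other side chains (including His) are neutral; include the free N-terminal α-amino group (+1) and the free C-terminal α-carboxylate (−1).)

Positive (K, R): none → +0.
Negative (D, E): Glu7, Asp11, Asp12, Asp15, Asp24 → −5.
The N-terminus (+1) and C-terminus (−1) cancel.
Net charge = (+0) + (−5) = −5.

-5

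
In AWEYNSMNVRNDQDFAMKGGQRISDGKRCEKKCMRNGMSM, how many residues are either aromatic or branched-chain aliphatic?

5

Aromatic: F, W, Y. Branched-chain aliphatic: I, L, V.
Aromatic residues here: W2, Y4, F15 (3).
Branched-chain aliphatic residues here: V9, I23 (2).
The two groups share no amino acid, so total = 3 + 2 = 5.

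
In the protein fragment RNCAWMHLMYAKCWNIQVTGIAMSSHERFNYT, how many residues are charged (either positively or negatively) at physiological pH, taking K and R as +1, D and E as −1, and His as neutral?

4

Charged side chains at pH ~7.4: K, R (positive); D, E (negative).
Matching residues: R1, K12, E27, R28.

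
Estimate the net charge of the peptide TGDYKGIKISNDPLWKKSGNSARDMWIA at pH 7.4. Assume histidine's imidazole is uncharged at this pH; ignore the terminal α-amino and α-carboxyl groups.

+2

Near pH 7.4, K and R contribute +1 each, D and E contribute −1 each, and every other side chain (His included, as stated) is uncharged.
Positive (K, R): K5, K8, K16, K17, R23 → +5.
Negative (D, E): D3, D12, D24 → −3.
Net charge = (+5) + (−3) = +2.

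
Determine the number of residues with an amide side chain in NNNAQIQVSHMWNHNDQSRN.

Only N (asparagine) and Q (glutamine) carry a side-chain carboxamide.
Matching residues: N1, N2, N3, Q5, Q7, N13, N15, Q17, N20.

9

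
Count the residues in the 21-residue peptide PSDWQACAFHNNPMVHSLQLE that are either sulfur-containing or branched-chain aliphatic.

5

Sulfur-containing: C, M. Branched-chain aliphatic: I, L, V.
Sulfur-containing residues here: C7, M14 (2).
Branched-chain aliphatic residues here: V15, L18, L20 (3).
The two groups share no amino acid, so total = 2 + 3 = 5.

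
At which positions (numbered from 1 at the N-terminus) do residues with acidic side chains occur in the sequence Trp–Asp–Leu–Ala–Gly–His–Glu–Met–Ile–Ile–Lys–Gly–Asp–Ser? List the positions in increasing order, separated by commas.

The acidic residues are Asp (D) and Glu (E), whose side chains end in a carboxylate group.
Matching residues: Asp2, Glu7, Asp13.

2, 7, 13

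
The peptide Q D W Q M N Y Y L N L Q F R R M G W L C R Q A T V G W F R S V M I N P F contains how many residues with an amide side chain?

Asparagine (N) and glutamine (Q) have uncharged amide side chains.
Matching residues: Q1, Q4, N6, N10, Q12, Q22, N34.

7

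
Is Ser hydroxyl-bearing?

Yes

The –OH-bearing residues are Ser, Thr (aliphatic alcohols), and Tyr (phenol).
Serine is in this group.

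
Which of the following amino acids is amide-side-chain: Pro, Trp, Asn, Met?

Only N (asparagine) and Q (glutamine) carry a side-chain carboxamide.
Of the listed options, only Asn belongs to this group.

Asn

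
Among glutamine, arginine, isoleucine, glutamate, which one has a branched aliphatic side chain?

isoleucine

Valine (V), leucine (L), and isoleucine (I) are the branched-chain amino acids.
Of the listed options, only isoleucine belongs to this group.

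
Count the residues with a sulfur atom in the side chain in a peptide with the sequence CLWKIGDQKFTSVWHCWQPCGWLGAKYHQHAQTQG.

The sulfur-bearing residues are cysteine (–SH) and methionine (–S–CH₃).
Matching residues: C1, C16, C20.

3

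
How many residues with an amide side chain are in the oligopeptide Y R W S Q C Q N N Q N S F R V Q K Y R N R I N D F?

9

Asparagine (N) and glutamine (Q) have uncharged amide side chains.
Matching residues: Q5, Q7, N8, N9, Q10, N11, Q16, N20, N23.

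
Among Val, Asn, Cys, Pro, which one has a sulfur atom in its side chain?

Cysteine (C, thiol) and methionine (M, thioether) are the two sulfur-containing amino acids.
Of the listed options, only Cys belongs to this group.

Cys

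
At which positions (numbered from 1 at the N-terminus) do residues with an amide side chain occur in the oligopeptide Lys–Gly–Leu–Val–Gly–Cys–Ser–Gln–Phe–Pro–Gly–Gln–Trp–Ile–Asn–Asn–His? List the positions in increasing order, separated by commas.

Asparagine (N) and glutamine (Q) have uncharged amide side chains.
Matching residues: Gln8, Gln12, Asn15, Asn16.

8, 12, 15, 16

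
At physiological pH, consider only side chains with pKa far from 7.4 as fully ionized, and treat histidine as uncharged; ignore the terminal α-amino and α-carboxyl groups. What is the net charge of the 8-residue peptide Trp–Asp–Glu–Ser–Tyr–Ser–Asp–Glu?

Near pH 7.4, K and R contribute +1 each, D and E contribute −1 each, and every other side chain (His included, as stated) is uncharged.
Positive (K, R): none → +0.
Negative (D, E): Asp2, Glu3, Asp7, Glu8 → −4.
Net charge = (+0) + (−4) = −4.

-4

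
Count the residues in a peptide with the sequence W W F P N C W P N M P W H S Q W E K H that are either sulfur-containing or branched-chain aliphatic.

Sulfur-containing: C, M. Branched-chain aliphatic: I, L, V.
Sulfur-containing residues here: C6, M10 (2).
Branched-chain aliphatic residues here: none (0).
The two groups share no amino acid, so total = 2 + 0 = 2.

2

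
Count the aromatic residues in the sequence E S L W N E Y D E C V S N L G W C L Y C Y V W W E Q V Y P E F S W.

The aromatic amino acids are Phe (F, benzyl), Trp (W, indole), and Tyr (Y, phenol).
Matching residues: W4, Y7, W16, Y19, Y21, W23, W24, Y28, F31, W33.

10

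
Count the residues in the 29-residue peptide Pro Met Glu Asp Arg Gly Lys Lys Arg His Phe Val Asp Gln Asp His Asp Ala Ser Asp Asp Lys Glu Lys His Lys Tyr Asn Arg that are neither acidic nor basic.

Acidic: D, E. Basic: K, R, H. All other residues are neither.
Matching residues: Pro1, Met2, Gly6, Phe11, Val12, Gln14, Ala18, Ser19, Tyr27, Asn28.

10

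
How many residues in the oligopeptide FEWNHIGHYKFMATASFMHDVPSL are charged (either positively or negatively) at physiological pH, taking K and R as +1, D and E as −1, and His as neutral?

3

Charged side chains at pH ~7.4: K, R (positive); D, E (negative).
Matching residues: E2, K10, D20.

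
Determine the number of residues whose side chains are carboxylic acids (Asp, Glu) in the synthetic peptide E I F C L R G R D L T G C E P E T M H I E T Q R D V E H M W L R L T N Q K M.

Matching residues: E1, D9, E14, E16, E21, D25, E27.

7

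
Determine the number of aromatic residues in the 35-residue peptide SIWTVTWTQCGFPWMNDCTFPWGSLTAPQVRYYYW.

The aromatic amino acids are Phe (F, benzyl), Trp (W, indole), and Tyr (Y, phenol).
Matching residues: W3, W7, F12, W14, F20, W22, Y32, Y33, Y34, W35.

10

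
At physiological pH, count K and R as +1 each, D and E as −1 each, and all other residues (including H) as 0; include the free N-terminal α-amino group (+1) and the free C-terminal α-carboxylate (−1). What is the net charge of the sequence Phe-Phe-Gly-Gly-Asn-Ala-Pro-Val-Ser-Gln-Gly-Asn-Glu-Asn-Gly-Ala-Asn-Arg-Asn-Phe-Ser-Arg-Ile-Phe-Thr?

Positive (K, R): Arg18, Arg22 → +2.
Negative (D, E): Glu13 → −1.
The N-terminus (+1) and C-terminus (−1) cancel.
Net charge = (+2) + (−1) = +1.

+1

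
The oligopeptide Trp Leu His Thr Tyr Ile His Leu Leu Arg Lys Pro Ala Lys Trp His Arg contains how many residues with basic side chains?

K, R, and H are the three residues with basic side chains (ε-amine, guanidinium, and imidazole respectively).
Matching residues: His3, His7, Arg10, Lys11, Lys14, His16, Arg17.

7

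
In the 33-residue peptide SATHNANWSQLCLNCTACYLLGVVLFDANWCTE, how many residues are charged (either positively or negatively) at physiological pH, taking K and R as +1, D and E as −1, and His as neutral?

2

Charged side chains at pH ~7.4: K, R (positive); D, E (negative).
Matching residues: D27, E33.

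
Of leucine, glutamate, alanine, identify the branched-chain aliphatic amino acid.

Valine (V), leucine (L), and isoleucine (I) are the branched-chain amino acids.
Of the listed options, only leucine belongs to this group.

leucine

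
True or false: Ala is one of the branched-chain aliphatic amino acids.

The BCAAs are Val, Leu, and Ile — aliphatic side chains with a branch point.
Alanine is not in this group.

False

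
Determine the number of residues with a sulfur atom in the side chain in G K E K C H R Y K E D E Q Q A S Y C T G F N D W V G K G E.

The sulfur-bearing residues are cysteine (–SH) and methionine (–S–CH₃).
Matching residues: C5, C18.

2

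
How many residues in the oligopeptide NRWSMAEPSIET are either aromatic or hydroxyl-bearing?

4

Aromatic: F, W, Y. Hydroxyl-bearing: S, T, Y.
Aromatic residues here: W3 (1).
Hydroxyl-bearing residues here: S4, S9, T12 (3).
(Y belongs to both groups, but none appear in this sequence.) Total = 1 + 3 = 4.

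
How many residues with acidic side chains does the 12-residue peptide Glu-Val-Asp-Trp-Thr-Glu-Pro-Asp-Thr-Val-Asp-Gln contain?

5

The acidic residues are Asp (D) and Glu (E), whose side chains end in a carboxylate group.
Matching residues: Glu1, Asp3, Glu6, Asp8, Asp11.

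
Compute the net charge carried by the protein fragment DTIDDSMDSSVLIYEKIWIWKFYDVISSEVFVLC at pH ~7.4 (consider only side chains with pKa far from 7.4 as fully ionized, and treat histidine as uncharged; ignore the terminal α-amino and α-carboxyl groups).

The side chains ionized at physiological pH are Lys/Arg (+1) and Asp/Glu (−1); with His treated as neutral, nothing else contributes.
Positive (K, R): K16, K21 → +2.
Negative (D, E): D1, D4, D5, D8, E15, D24, E29 → −7.
Net charge = (+2) + (−7) = −5.

-5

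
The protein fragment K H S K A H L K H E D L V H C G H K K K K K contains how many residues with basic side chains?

Lysine (K), arginine (R), and histidine (H) have basic, nitrogen-containing side chains.
Matching residues: K1, H2, K4, H6, K8, H9, H14, H17, K18, K19, K20, K21, K22.

13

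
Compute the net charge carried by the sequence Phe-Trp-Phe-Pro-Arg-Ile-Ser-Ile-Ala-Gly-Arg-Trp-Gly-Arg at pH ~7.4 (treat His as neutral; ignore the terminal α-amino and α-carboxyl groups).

+3

Near pH 7.4, K and R contribute +1 each, D and E contribute −1 each, and every other side chain (His included, as stated) is uncharged.
Positive (K, R): Arg5, Arg11, Arg14 → +3.
Negative (D, E): none → −0.
Net charge = (+3) + (−0) = +3.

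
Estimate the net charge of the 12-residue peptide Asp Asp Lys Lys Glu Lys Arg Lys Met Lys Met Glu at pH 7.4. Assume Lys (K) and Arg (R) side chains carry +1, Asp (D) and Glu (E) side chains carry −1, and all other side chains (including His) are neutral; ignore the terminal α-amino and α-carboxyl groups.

Positive (K, R): Lys3, Lys4, Lys6, Arg7, Lys8, Lys10 → +6.
Negative (D, E): Asp1, Asp2, Glu5, Glu12 → −4.
Net charge = (+6) + (−4) = +2.

+2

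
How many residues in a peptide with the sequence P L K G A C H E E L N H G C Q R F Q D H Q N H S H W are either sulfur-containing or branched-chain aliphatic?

4

Sulfur-containing: C, M. Branched-chain aliphatic: I, L, V.
Sulfur-containing residues here: C6, C14 (2).
Branched-chain aliphatic residues here: L2, L10 (2).
The two groups share no amino acid, so total = 2 + 2 = 4.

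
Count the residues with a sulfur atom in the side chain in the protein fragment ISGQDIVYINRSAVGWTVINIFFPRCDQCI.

The sulfur-bearing residues are cysteine (–SH) and methionine (–S–CH₃).
Matching residues: C26, C29.

2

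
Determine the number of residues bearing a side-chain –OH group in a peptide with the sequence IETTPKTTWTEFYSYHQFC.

8

Serine (S), threonine (T), and tyrosine (Y) each carry a hydroxyl group on the side chain.
Matching residues: T3, T4, T7, T8, T10, Y13, S14, Y15.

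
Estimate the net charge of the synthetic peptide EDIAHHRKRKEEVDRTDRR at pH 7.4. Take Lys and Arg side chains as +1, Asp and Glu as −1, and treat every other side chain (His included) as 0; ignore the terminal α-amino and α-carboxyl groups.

+1

Positive (K, R): R7, K8, R9, K10, R15, R18, R19 → +7.
Negative (D, E): E1, D2, E11, E12, D14, D17 → −6.
Net charge = (+7) + (−6) = +1.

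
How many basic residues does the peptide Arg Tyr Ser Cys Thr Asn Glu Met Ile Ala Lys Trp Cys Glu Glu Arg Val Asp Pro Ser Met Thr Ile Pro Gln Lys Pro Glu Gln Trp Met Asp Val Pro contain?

4

The basic amino acids are Lys (K), Arg (R), and His (H).
Matching residues: Arg1, Lys11, Arg16, Lys26.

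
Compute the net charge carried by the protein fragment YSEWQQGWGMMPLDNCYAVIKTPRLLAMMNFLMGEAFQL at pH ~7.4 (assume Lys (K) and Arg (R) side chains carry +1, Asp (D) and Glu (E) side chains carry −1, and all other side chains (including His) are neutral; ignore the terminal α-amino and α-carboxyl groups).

Positive (K, R): K21, R24 → +2.
Negative (D, E): E3, D14, E35 → −3.
Net charge = (+2) + (−3) = −1.

-1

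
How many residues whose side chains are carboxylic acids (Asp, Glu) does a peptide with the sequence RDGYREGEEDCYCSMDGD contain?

Matching residues: D2, E6, E8, E9, D10, D16, D18.

7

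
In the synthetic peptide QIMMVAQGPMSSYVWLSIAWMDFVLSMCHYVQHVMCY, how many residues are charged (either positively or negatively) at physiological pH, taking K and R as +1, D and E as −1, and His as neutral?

1

Charged side chains at pH ~7.4: K, R (positive); D, E (negative).
Matching residues: D22.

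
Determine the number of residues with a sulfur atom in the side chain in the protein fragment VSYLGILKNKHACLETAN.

The sulfur-bearing residues are cysteine (–SH) and methionine (–S–CH₃).
Matching residues: C13.

1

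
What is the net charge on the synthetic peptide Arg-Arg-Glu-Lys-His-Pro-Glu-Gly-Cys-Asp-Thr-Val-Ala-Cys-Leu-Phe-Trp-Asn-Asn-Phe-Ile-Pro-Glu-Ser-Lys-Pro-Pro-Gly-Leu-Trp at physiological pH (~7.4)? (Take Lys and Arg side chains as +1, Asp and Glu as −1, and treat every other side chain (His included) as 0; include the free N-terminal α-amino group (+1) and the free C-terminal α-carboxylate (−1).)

Positive (K, R): Arg1, Arg2, Lys4, Lys25 → +4.
Negative (D, E): Glu3, Glu7, Asp10, Glu23 → −4.
The N-terminus (+1) and C-terminus (−1) cancel.
Net charge = (+4) + (−4) = 0.

0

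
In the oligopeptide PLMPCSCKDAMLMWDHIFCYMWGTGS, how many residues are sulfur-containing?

7

Only Cys (C) and Met (M) have a sulfur atom in the side chain.
Matching residues: M3, C5, C7, M11, M13, C19, M21.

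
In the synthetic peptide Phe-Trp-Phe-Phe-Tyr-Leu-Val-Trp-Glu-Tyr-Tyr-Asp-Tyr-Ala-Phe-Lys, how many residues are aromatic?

F, W, and Y each carry an aromatic ring on the side chain.
Matching residues: Phe1, Trp2, Phe3, Phe4, Tyr5, Trp8, Tyr10, Tyr11, Tyr13, Phe15.

10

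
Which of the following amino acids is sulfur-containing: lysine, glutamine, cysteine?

cysteine

Cysteine (C, thiol) and methionine (M, thioether) are the two sulfur-containing amino acids.
Of the listed options, only cysteine belongs to this group.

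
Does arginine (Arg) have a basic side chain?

Yes

K, R, and H are the three residues with basic side chains (ε-amine, guanidinium, and imidazole respectively).
Arginine is in this group.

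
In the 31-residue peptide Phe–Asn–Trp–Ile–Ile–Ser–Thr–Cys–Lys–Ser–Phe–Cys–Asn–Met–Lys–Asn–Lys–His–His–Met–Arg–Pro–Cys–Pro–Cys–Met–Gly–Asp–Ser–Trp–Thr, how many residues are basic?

The basic amino acids are Lys (K), Arg (R), and His (H).
Matching residues: Lys9, Lys15, Lys17, His18, His19, Arg21.

6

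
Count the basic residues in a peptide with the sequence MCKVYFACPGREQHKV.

The basic amino acids are Lys (K), Arg (R), and His (H).
Matching residues: K3, R11, H14, K15.

4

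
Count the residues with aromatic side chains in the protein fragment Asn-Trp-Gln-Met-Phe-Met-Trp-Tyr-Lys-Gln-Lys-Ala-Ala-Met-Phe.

Phenylalanine (F), tryptophan (W), and tyrosine (Y) have aromatic ring side chains.
Matching residues: Trp2, Phe5, Trp7, Tyr8, Phe15.

5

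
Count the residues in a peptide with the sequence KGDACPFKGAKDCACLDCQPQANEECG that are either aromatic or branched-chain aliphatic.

2

Aromatic: F, W, Y. Branched-chain aliphatic: I, L, V.
Aromatic residues here: F7 (1).
Branched-chain aliphatic residues here: L16 (1).
The two groups share no amino acid, so total = 1 + 1 = 2.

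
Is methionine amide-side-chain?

Only N (asparagine) and Q (glutamine) carry a side-chain carboxamide.
Methionine is not in this group.

No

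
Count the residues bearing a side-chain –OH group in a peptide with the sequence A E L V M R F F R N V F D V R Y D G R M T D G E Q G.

2

S, T, and Y are the three residues with a side-chain hydroxyl.
Matching residues: Y16, T21.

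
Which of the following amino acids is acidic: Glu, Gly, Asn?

The acidic residues are Asp (D) and Glu (E), whose side chains end in a carboxylate group.
Of the listed options, only Glu belongs to this group.

Glu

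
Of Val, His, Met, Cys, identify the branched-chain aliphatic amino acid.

V, L, and I make up the branched-chain aliphatic group.
Of the listed options, only Val belongs to this group.

Val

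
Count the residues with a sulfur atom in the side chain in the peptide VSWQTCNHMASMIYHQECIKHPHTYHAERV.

4

Cysteine (C, thiol) and methionine (M, thioether) are the two sulfur-containing amino acids.
Matching residues: C6, M9, M12, C18.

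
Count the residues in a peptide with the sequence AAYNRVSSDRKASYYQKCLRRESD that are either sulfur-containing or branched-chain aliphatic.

Sulfur-containing: C, M. Branched-chain aliphatic: I, L, V.
Sulfur-containing residues here: C18 (1).
Branched-chain aliphatic residues here: V6, L19 (2).
The two groups share no amino acid, so total = 1 + 2 = 3.

3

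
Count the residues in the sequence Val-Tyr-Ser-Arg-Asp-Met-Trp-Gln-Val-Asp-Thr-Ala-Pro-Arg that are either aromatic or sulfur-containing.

Aromatic: F, W, Y. Sulfur-containing: C, M.
Aromatic residues here: Tyr2, Trp7 (2).
Sulfur-containing residues here: Met6 (1).
The two groups share no amino acid, so total = 2 + 1 = 3.

3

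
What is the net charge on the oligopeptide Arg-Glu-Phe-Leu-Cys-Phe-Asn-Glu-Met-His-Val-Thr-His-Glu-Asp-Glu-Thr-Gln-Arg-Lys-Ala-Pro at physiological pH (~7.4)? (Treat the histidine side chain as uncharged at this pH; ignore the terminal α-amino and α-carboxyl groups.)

-2

The side chains ionized at physiological pH are Lys/Arg (+1) and Asp/Glu (−1); with His treated as neutral, nothing else contributes.
Positive (K, R): Arg1, Arg19, Lys20 → +3.
Negative (D, E): Glu2, Glu8, Glu14, Asp15, Glu16 → −5.
Net charge = (+3) + (−5) = −2.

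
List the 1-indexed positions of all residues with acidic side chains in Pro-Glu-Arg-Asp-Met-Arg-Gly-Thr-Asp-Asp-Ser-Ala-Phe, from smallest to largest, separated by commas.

2, 4, 9, 10

Aspartate (D) and glutamate (E) have carboxylic-acid side chains and are the acidic amino acids.
Matching residues: Glu2, Asp4, Asp9, Asp10.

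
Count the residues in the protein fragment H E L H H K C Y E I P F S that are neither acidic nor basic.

7

Acidic: D, E. Basic: K, R, H. All other residues are neither.
Matching residues: L3, C7, Y8, I10, P11, F12, S13.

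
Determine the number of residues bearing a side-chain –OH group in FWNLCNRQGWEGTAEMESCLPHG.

2

Serine (S), threonine (T), and tyrosine (Y) each carry a hydroxyl group on the side chain.
Matching residues: T13, S18.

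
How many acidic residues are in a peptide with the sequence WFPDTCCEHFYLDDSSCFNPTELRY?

5

Only D (aspartate) and E (glutamate) carry a side-chain carboxylic acid.
Matching residues: D4, E8, D13, D14, E22.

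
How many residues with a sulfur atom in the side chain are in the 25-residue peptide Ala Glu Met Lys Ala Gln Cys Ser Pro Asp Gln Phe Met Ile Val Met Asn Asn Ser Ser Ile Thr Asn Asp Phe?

The sulfur-bearing residues are cysteine (–SH) and methionine (–S–CH₃).
Matching residues: Met3, Cys7, Met13, Met16.

4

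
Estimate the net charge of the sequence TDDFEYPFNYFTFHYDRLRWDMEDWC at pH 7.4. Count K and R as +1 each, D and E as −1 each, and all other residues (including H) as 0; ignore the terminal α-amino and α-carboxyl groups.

-5

Positive (K, R): R17, R19 → +2.
Negative (D, E): D2, D3, E5, D16, D21, E23, D24 → −7.
Net charge = (+2) + (−7) = −5.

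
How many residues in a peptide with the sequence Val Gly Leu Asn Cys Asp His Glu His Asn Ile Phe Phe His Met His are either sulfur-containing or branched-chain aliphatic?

5

Sulfur-containing: C, M. Branched-chain aliphatic: I, L, V.
Sulfur-containing residues here: Cys5, Met15 (2).
Branched-chain aliphatic residues here: Val1, Leu3, Ile11 (3).
The two groups share no amino acid, so total = 2 + 3 = 5.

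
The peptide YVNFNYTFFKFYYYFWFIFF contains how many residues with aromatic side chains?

F, W, and Y each carry an aromatic ring on the side chain.
Matching residues: Y1, F4, Y6, F8, F9, F11, Y12, Y13, Y14, F15, W16, F17, F19, F20.

14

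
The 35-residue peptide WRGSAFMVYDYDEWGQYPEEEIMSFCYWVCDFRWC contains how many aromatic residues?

The aromatic amino acids are Phe (F, benzyl), Trp (W, indole), and Tyr (Y, phenol).
Matching residues: W1, F6, Y9, Y11, W14, Y17, F25, Y27, W28, F32, W34.

11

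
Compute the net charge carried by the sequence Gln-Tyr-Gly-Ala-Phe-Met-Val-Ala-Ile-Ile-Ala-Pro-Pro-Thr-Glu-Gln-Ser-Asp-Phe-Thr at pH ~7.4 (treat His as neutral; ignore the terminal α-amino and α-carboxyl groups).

-2

At pH ~7.4 the Lys and Arg side chains are protonated (+1), the Asp and Glu side chains are deprotonated (−1), and with His taken as neutral all other side chains carry no charge.
Positive (K, R): none → +0.
Negative (D, E): Glu15, Asp18 → −2.
Net charge = (+0) + (−2) = −2.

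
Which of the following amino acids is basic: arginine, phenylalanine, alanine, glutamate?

arginine

K, R, and H are the three residues with basic side chains (ε-amine, guanidinium, and imidazole respectively).
Of the listed options, only arginine belongs to this group.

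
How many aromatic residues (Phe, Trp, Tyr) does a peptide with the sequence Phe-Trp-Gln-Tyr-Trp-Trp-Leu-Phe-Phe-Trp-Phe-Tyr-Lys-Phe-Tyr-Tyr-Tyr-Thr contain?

14

Matching residues: Phe1, Trp2, Tyr4, Trp5, Trp6, Phe8, Phe9, Trp10, Phe11, Tyr12, Phe14, Tyr15, Tyr16, Tyr17.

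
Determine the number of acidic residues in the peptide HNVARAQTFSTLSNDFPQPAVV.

1

The acidic residues are Asp (D) and Glu (E), whose side chains end in a carboxylate group.
Matching residues: D15.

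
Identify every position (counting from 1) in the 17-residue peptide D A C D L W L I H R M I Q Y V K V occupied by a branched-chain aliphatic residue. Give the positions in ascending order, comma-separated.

5, 7, 8, 12, 15, 17

The BCAAs are Val, Leu, and Ile — aliphatic side chains with a branch point.
Matching residues: L5, L7, I8, I12, V15, V17.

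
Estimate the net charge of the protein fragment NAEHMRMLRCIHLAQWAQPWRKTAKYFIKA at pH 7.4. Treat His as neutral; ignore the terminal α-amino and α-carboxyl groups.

Near pH 7.4, K and R contribute +1 each, D and E contribute −1 each, and every other side chain (His included, as stated) is uncharged.
Positive (K, R): R6, R9, R21, K22, K25, K29 → +6.
Negative (D, E): E3 → −1.
Net charge = (+6) + (−1) = +5.

+5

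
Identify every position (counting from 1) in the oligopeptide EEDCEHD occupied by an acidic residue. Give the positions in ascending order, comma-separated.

Only D (aspartate) and E (glutamate) carry a side-chain carboxylic acid.
Matching residues: E1, E2, D3, E5, D7.

1, 2, 3, 5, 7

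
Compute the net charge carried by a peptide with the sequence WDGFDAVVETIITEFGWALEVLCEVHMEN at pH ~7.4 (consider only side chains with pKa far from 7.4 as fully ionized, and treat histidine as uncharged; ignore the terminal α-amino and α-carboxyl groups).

-7

Near pH 7.4, K and R contribute +1 each, D and E contribute −1 each, and every other side chain (His included, as stated) is uncharged.
Positive (K, R): none → +0.
Negative (D, E): D2, D5, E9, E14, E20, E24, E28 → −7.
Net charge = (+0) + (−7) = −7.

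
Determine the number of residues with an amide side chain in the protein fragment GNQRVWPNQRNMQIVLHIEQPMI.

7

Only N (asparagine) and Q (glutamine) carry a side-chain carboxamide.
Matching residues: N2, Q3, N8, Q9, N11, Q13, Q20.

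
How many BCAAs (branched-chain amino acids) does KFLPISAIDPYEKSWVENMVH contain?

Valine (V), leucine (L), and isoleucine (I) are the branched-chain amino acids.
Matching residues: L3, I5, I8, V16, V20.

5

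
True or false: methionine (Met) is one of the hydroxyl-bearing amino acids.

False

Serine (S), threonine (T), and tyrosine (Y) each carry a hydroxyl group on the side chain.
Methionine is not in this group.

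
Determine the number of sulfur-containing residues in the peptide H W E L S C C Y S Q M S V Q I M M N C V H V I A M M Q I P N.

Cysteine (C, thiol) and methionine (M, thioether) are the two sulfur-containing amino acids.
Matching residues: C6, C7, M11, M16, M17, C19, M25, M26.

8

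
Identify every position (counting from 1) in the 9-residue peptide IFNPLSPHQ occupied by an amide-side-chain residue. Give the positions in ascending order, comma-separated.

3, 9

Matching residues: N3, Q9.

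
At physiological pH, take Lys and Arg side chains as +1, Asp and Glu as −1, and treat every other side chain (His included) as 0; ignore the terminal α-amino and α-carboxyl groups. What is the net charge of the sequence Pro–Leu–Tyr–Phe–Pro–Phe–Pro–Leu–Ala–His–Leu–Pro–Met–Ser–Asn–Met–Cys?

0

Positive (K, R): none → +0.
Negative (D, E): none → −0.
Net charge = (+0) + (−0) = 0.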